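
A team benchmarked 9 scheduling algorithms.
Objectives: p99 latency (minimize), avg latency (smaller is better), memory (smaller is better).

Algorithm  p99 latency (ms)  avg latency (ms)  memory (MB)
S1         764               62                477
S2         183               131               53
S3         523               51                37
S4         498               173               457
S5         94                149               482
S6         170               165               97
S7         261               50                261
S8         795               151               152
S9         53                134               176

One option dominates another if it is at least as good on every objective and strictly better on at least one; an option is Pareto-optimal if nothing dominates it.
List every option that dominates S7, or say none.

S1: worse on p99 latency (764 vs 261).
S2: worse on avg latency (131 vs 50).
S3: worse on p99 latency (523 vs 261).
S4: worse on p99 latency (498 vs 261).
S5: worse on avg latency (149 vs 50).
S6: worse on avg latency (165 vs 50).
S8: worse on p99 latency (795 vs 261).
S9: worse on avg latency (134 vs 50).
No option dominates S7.

none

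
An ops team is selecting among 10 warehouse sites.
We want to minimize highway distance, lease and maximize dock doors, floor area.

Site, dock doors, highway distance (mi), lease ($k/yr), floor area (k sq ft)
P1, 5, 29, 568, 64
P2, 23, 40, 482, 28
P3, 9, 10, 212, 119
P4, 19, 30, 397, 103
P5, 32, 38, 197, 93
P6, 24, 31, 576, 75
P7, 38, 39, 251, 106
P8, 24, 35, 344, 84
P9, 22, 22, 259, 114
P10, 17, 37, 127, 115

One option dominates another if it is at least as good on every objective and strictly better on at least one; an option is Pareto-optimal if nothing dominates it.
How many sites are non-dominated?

7

P1: dominated by P3 (dock doors 9≥5, highway distance 10≤29, lease 212≤568, floor area 119≥64).
P2: dominated by P5 (dock doors 32≥23, highway distance 38≤40, lease 197≤482, floor area 93≥28).
P3: not dominated (best highway distance).
P4: dominated by P9 (dock doors 22≥19, highway distance 22≤30, lease 259≤397, floor area 114≥103).
P5: not dominated.
P6: not dominated.
P7: not dominated (best dock doors).
P8: not dominated.
P9: not dominated.
P10: not dominated (best lease).
Pareto-optimal: P3, P5, P6, P7, P8, P9, P10 → 7.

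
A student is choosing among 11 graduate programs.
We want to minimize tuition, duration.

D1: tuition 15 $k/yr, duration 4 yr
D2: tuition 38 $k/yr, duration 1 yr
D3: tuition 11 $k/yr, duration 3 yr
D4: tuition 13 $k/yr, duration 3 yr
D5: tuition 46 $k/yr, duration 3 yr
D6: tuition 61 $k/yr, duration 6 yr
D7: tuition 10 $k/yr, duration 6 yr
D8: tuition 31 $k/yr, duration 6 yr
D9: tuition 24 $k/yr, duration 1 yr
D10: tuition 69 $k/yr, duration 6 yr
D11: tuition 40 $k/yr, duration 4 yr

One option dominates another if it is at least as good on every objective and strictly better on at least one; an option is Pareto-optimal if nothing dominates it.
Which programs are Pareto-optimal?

D3, D7, D9

D1: dominated by D3 (tuition 11≤15, duration 3≤4).
D2: dominated by D9 (tuition 24≤38, duration 1≤1).
D3: not dominated.
D4: dominated by D3 (tuition 11≤13, duration 3≤3).
D5: dominated by D2 (tuition 38≤46, duration 1≤3).
D6: dominated by D1 (tuition 15≤61, duration 4≤6).
D7: not dominated (best tuition).
D8: dominated by D1 (tuition 15≤31, duration 4≤6).
D9: not dominated.
D10: dominated by D1 (tuition 15≤69, duration 4≤6).
D11: dominated by D1 (tuition 15≤40, duration 4≤4).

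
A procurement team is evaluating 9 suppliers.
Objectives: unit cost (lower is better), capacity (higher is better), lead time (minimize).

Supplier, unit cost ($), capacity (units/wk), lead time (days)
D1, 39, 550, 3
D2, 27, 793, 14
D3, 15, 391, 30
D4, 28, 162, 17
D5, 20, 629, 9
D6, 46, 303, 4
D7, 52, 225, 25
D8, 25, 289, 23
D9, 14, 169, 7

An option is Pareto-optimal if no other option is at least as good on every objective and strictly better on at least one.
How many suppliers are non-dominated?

5

D1: not dominated (best lead time).
D2: not dominated (best capacity).
D3: not dominated.
D4: dominated by D2 (unit cost 27≤28, capacity 793≥162, lead time 14≤17).
D5: not dominated.
D6: dominated by D1 (unit cost 39≤46, capacity 550≥303, lead time 3≤4).
D7: dominated by D1 (unit cost 39≤52, capacity 550≥225, lead time 3≤25).
D8: dominated by D5 (unit cost 20≤25, capacity 629≥289, lead time 9≤23).
D9: not dominated (best unit cost).
Pareto-optimal: D1, D2, D3, D5, D9 → 5.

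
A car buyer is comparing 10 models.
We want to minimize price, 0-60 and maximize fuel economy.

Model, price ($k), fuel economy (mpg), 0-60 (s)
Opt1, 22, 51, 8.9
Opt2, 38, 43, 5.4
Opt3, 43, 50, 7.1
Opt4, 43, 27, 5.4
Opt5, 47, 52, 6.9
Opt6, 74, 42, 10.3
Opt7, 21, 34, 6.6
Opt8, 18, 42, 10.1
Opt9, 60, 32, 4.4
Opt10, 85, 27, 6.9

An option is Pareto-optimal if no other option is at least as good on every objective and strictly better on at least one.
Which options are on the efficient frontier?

Opt1: not dominated.
Opt2: not dominated.
Opt3: not dominated.
Opt4: dominated by Opt2 (price 38≤43, fuel economy 43≥27, 0-60 5.4≤5.4).
Opt5: not dominated (best fuel economy).
Opt6: dominated by Opt1 (price 22≤74, fuel economy 51≥42, 0-60 8.9≤10.3).
Opt7: not dominated.
Opt8: not dominated (best price).
Opt9: not dominated (best 0-60).
Opt10: dominated by Opt2 (price 38≤85, fuel economy 43≥27, 0-60 5.4≤6.9).

Opt1, Opt2, Opt3, Opt5, Opt7, Opt8, Opt9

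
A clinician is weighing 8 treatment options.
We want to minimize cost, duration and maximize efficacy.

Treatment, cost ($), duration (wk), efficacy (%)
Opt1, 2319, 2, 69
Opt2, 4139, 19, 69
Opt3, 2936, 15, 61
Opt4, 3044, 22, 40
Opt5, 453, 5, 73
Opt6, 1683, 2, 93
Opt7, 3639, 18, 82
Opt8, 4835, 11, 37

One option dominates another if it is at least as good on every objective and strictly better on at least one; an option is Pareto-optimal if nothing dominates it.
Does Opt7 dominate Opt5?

Opt7 vs Opt5: Opt7 is worse on cost (3639 vs 453), so it does not dominate Opt5.

No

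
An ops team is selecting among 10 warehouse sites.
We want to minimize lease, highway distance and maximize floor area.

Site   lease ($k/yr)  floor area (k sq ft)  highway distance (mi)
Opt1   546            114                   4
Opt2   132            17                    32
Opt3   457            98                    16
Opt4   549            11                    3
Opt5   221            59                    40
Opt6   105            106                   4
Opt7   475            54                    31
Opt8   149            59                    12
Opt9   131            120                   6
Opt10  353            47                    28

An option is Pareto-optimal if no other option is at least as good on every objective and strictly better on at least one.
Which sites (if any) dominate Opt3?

Opt6: lease 105≤457, floor area 106≥98, highway distance 4≤16 — dominates Opt3.
Opt9: lease 131≤457, floor area 120≥98, highway distance 6≤16 — dominates Opt3.
Others (Opt1, Opt2, Opt4, Opt5, Opt7, Opt8, Opt10) are each worse than Opt3 on at least one objective.

Opt6, Opt9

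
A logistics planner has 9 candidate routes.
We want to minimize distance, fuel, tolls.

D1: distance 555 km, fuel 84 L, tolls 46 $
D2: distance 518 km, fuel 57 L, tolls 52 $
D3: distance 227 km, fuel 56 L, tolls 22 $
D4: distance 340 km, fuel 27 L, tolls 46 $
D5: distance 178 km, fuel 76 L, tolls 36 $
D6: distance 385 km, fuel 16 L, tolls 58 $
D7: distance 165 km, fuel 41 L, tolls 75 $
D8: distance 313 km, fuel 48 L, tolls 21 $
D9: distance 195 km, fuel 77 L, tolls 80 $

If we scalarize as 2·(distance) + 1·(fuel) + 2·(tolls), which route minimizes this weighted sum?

D1: 2·555 + 1·84 + 2·46 = 1286
D2: 2·518 + 1·57 + 2·52 = 1197
D3: 2·227 + 1·56 + 2·22 = 554
D4: 2·340 + 1·27 + 2·46 = 799
D5: 2·178 + 1·76 + 2·36 = 504
D6: 2·385 + 1·16 + 2·58 = 902
D7: 2·165 + 1·41 + 2·75 = 521
D8: 2·313 + 1·48 + 2·21 = 716
D9: 2·195 + 1·77 + 2·80 = 627
Lowest: D5 at 504.

D5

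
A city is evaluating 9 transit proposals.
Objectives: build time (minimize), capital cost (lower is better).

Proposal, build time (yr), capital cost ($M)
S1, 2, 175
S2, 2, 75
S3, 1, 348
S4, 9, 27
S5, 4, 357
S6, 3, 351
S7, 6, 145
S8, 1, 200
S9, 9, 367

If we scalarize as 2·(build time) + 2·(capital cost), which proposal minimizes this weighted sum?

S1: 2·2 + 2·175 = 354
S2: 2·2 + 2·75 = 154
S3: 2·1 + 2·348 = 698
S4: 2·9 + 2·27 = 72
S5: 2·4 + 2·357 = 722
S6: 2·3 + 2·351 = 708
S7: 2·6 + 2·145 = 302
S8: 2·1 + 2·200 = 402
S9: 2·9 + 2·367 = 752
Lowest: S4 at 72.

S4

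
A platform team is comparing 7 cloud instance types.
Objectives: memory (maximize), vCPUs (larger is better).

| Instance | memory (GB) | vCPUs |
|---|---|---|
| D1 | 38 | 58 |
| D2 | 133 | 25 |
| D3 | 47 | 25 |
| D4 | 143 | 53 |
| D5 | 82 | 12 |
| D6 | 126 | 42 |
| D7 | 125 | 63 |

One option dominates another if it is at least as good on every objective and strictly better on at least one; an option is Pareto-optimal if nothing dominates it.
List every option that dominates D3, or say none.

D2: memory 133≥47, vCPUs 25≥25 — dominates D3.
D4: memory 143≥47, vCPUs 53≥25 — dominates D3.
D6: memory 126≥47, vCPUs 42≥25 — dominates D3.
D7: memory 125≥47, vCPUs 63≥25 — dominates D3.
Others (D1, D5) are each worse than D3 on at least one objective.

D2, D4, D6, D7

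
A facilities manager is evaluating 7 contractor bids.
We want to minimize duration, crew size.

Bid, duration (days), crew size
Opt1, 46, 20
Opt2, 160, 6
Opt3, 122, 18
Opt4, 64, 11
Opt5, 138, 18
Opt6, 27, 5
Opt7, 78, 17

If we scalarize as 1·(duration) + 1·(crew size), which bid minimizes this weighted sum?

Opt1: 1·46 + 1·20 = 66
Opt2: 1·160 + 1·6 = 166
Opt3: 1·122 + 1·18 = 140
Opt4: 1·64 + 1·11 = 75
Opt5: 1·138 + 1·18 = 156
Opt6: 1·27 + 1·5 = 32
Opt7: 1·78 + 1·17 = 95
Lowest: Opt6 at 32.

Opt6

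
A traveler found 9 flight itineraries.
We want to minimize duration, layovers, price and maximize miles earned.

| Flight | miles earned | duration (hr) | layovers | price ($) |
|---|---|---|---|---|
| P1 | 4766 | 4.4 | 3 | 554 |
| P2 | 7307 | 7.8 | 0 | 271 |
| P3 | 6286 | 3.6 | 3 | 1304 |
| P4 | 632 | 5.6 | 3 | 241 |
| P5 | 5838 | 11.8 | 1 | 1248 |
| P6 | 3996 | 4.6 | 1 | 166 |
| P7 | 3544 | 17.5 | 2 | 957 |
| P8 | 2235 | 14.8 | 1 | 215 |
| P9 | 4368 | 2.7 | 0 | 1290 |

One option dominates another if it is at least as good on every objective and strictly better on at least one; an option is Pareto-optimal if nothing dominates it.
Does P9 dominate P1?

P9 vs P1: P9 is worse on miles earned (4368 vs 4766), so it does not dominate P1.

No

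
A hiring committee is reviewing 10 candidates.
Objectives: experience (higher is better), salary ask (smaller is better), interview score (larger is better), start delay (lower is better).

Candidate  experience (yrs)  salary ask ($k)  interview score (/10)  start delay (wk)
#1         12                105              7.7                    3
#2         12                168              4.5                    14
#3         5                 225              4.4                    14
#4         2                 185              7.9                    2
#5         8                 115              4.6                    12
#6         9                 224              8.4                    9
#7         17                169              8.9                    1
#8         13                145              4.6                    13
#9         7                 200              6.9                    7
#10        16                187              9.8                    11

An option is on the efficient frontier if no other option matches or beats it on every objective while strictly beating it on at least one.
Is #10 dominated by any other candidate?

#1: worse on experience (12 vs 16).
#2: worse on experience (12 vs 16).
#3: worse on experience (5 vs 16).
#4: worse on experience (2 vs 16).
#5: worse on experience (8 vs 16).
#6: worse on experience (9 vs 16).
#7: worse on interview score (8.9 vs 9.8).
#8: worse on experience (13 vs 16).
#9: worse on experience (7 vs 16).
No option is at least as good as #10 on every objective and strictly better on one.

No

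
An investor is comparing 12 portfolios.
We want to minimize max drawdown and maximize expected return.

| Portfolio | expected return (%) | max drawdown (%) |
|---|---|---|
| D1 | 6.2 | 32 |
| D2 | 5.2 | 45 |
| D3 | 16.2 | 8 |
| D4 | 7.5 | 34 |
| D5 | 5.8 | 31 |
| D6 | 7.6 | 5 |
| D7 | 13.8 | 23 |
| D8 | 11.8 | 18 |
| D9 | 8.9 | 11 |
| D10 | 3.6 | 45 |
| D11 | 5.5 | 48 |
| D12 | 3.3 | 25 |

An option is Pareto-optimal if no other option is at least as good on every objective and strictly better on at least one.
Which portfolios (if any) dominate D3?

D1: worse on expected return (6.2 vs 16.2).
D2: worse on expected return (5.2 vs 16.2).
D4: worse on expected return (7.5 vs 16.2).
D5: worse on expected return (5.8 vs 16.2).
D6: worse on expected return (7.6 vs 16.2).
D7: worse on expected return (13.8 vs 16.2).
D8: worse on expected return (11.8 vs 16.2).
D9: worse on expected return (8.9 vs 16.2).
D10: worse on expected return (3.6 vs 16.2).
D11: worse on expected return (5.5 vs 16.2).
D12: worse on expected return (3.3 vs 16.2).
No option dominates D3.

none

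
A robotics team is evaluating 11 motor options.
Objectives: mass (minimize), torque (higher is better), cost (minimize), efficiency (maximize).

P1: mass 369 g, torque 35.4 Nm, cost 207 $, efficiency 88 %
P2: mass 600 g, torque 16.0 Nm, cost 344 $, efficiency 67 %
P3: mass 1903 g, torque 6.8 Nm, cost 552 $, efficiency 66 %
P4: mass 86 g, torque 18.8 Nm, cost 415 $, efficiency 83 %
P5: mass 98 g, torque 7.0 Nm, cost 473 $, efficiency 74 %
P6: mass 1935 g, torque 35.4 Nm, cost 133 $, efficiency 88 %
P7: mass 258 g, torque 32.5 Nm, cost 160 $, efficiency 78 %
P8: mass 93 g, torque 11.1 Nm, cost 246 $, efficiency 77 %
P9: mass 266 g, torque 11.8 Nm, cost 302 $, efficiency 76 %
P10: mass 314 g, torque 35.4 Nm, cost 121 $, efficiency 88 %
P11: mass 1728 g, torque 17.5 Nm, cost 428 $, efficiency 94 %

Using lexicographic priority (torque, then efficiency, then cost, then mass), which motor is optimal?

First maximize torque: best is 35.4, kept {P1, P6, P10}.
Then maximize efficiency: best is 88, kept {P1, P6, P10}.
Then minimize cost: best is 121, kept {P10}.

P10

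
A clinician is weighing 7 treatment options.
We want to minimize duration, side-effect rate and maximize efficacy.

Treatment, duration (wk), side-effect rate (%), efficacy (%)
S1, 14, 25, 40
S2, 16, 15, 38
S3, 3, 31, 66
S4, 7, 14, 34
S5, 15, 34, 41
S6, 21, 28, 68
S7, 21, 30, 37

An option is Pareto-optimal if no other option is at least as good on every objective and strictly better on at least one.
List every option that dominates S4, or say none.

none

S1: worse on duration (14 vs 7).
S2: worse on duration (16 vs 7).
S3: worse on side-effect rate (31 vs 14).
S5: worse on duration (15 vs 7).
S6: worse on duration (21 vs 7).
S7: worse on duration (21 vs 7).
No option dominates S4.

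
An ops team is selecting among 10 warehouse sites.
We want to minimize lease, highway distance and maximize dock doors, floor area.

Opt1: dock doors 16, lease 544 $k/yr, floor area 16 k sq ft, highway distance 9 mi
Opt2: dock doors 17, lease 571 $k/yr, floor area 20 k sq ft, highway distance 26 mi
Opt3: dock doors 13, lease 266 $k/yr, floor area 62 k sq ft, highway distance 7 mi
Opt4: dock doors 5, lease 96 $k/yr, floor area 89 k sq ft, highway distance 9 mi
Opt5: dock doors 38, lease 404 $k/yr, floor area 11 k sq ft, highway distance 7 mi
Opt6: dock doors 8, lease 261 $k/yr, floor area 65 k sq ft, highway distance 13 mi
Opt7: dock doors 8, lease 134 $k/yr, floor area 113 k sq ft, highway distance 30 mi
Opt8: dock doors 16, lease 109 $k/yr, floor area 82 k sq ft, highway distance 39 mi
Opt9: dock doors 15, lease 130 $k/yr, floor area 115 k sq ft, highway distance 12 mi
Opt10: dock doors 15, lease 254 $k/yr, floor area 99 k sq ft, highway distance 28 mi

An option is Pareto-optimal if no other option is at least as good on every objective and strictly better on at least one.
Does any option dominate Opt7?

Opt9 vs Opt7: dock doors 15≥8, lease 130≤134, floor area 115≥113, highway distance 12≤30 — Opt9 is at least as good on every objective and strictly better on at least one, so Opt9 dominates Opt7.

Yes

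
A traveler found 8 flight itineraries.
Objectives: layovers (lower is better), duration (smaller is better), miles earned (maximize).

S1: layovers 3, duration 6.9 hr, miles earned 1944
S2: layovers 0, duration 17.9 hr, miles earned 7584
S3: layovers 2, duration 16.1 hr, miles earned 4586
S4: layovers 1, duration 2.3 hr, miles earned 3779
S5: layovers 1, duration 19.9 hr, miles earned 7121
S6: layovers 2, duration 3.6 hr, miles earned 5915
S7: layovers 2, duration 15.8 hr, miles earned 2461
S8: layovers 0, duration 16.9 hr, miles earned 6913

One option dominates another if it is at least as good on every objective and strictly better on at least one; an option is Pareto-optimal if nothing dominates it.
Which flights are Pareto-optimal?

S1: dominated by S4 (layovers 1≤3, duration 2.3≤6.9, miles earned 3779≥1944).
S2: not dominated (best miles earned).
S3: dominated by S6 (layovers 2≤2, duration 3.6≤16.1, miles earned 5915≥4586).
S4: not dominated (best duration).
S5: dominated by S2 (layovers 0≤1, duration 17.9≤19.9, miles earned 7584≥7121).
S6: not dominated.
S7: dominated by S4 (layovers 1≤2, duration 2.3≤15.8, miles earned 3779≥2461).
S8: not dominated.

S2, S4, S6, S8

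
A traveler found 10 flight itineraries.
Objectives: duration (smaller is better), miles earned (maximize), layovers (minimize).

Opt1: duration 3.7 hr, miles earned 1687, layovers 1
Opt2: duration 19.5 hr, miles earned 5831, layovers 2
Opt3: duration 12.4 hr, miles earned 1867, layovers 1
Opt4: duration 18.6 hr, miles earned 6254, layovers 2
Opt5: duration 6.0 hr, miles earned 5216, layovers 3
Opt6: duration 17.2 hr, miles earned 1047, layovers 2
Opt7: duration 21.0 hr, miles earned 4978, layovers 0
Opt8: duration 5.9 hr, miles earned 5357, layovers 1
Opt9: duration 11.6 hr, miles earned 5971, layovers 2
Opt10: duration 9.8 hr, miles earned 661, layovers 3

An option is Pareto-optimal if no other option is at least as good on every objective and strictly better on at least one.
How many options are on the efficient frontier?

Opt1: not dominated (best duration).
Opt2: dominated by Opt4 (duration 18.6≤19.5, miles earned 6254≥5831, layovers 2≤2).
Opt3: dominated by Opt8 (duration 5.9≤12.4, miles earned 5357≥1867, layovers 1≤1).
Opt4: not dominated (best miles earned).
Opt5: dominated by Opt8 (duration 5.9≤6.0, miles earned 5357≥5216, layovers 1≤3).
Opt6: dominated by Opt1 (duration 3.7≤17.2, miles earned 1687≥1047, layovers 1≤2).
Opt7: not dominated (best layovers).
Opt8: not dominated.
Opt9: not dominated.
Opt10: dominated by Opt1 (duration 3.7≤9.8, miles earned 1687≥661, layovers 1≤3).
Pareto-optimal: Opt1, Opt4, Opt7, Opt8, Opt9 → 5.

5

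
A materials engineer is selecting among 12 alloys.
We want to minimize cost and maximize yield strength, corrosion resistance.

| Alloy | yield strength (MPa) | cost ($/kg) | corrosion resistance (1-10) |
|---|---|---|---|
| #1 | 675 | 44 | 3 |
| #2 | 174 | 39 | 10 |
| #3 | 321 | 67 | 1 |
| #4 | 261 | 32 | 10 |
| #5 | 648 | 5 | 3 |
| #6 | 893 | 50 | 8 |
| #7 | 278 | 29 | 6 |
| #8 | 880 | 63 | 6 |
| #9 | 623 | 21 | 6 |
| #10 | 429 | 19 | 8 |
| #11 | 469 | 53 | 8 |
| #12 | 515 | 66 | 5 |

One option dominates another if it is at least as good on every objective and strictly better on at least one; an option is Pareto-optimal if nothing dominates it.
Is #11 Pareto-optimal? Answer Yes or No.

No

#6 vs #11: yield strength 893≥469, cost 50≤53, corrosion resistance 8≥8 — #6 is at least as good on every objective and strictly better on at least one, so #6 dominates #11.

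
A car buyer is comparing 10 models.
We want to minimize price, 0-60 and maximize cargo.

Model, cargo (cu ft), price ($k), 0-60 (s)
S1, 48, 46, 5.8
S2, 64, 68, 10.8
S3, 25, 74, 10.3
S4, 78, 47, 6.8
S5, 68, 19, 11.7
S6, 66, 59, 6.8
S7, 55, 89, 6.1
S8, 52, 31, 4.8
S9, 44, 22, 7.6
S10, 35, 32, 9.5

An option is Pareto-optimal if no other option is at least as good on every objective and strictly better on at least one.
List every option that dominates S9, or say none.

S1: worse on price (46 vs 22).
S2: worse on price (68 vs 22).
S3: worse on cargo (25 vs 44).
S4: worse on price (47 vs 22).
S5: worse on 0-60 (11.7 vs 7.6).
S6: worse on price (59 vs 22).
S7: worse on price (89 vs 22).
S8: worse on price (31 vs 22).
S10: worse on cargo (35 vs 44).
No option dominates S9.

none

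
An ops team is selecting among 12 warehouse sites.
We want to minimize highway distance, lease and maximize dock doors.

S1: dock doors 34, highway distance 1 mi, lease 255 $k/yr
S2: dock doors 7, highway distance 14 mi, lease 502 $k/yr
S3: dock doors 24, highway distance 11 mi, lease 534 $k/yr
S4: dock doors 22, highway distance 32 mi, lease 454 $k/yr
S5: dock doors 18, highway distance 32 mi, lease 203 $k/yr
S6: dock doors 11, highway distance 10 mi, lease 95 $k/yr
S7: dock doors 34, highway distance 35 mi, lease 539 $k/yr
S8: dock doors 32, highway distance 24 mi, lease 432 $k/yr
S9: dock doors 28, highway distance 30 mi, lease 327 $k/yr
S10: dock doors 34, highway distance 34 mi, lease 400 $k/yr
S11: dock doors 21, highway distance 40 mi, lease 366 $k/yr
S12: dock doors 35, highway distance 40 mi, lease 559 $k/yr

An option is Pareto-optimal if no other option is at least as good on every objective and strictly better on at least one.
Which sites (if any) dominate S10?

S1

S1: dock doors 34≥34, highway distance 1≤34, lease 255≤400 — dominates S10.
Others (S2, S3, S4, S5, S6, S7, S8, S9, S11, S12) are each worse than S10 on at least one objective.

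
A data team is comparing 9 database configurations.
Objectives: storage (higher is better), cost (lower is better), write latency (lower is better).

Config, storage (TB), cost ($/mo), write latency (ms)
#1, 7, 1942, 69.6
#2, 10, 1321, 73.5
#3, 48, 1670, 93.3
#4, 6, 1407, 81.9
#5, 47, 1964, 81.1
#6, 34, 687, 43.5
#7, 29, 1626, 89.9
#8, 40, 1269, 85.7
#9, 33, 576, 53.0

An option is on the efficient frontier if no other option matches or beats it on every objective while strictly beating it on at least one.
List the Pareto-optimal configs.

#1: dominated by #6 (storage 34≥7, cost 687≤1942, write latency 43.5≤69.6).
#2: dominated by #6 (storage 34≥10, cost 687≤1321, write latency 43.5≤73.5).
#3: not dominated (best storage).
#4: dominated by #2 (storage 10≥6, cost 1321≤1407, write latency 73.5≤81.9).
#5: not dominated.
#6: not dominated (best write latency).
#7: dominated by #6 (storage 34≥29, cost 687≤1626, write latency 43.5≤89.9).
#8: not dominated.
#9: not dominated (best cost).

#3, #5, #6, #8, #9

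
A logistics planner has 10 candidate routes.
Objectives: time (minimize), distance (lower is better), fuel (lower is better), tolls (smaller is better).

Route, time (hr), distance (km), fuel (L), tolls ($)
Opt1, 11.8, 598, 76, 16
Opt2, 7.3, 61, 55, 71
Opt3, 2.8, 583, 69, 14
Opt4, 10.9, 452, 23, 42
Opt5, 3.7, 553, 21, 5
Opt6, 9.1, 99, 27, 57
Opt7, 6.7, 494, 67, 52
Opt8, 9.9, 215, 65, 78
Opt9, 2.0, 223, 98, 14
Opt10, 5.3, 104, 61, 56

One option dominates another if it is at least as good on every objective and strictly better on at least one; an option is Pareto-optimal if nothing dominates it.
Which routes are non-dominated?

Opt2, Opt3, Opt4, Opt5, Opt6, Opt7, Opt9, Opt10

Opt1: dominated by Opt3 (time 2.8≤11.8, distance 583≤598, fuel 69≤76, tolls 14≤16).
Opt2: not dominated (best distance).
Opt3: not dominated.
Opt4: not dominated.
Opt5: not dominated (best fuel).
Opt6: not dominated.
Opt7: not dominated.
Opt8: dominated by Opt2 (time 7.3≤9.9, distance 61≤215, fuel 55≤65, tolls 71≤78).
Opt9: not dominated (best time).
Opt10: not dominated.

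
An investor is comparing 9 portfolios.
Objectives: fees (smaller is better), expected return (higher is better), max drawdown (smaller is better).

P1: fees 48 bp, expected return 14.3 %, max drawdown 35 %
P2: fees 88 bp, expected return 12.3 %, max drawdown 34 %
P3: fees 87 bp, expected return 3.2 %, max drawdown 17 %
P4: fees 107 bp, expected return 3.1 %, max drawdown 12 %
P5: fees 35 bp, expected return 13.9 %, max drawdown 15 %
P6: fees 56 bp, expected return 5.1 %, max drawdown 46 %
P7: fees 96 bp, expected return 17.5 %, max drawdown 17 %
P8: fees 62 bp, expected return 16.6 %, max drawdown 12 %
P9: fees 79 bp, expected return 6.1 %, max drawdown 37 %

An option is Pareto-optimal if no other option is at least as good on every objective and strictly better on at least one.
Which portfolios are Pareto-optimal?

P1, P5, P7, P8

P1: not dominated.
P2: dominated by P5 (fees 35≤88, expected return 13.9≥12.3, max drawdown 15≤34).
P3: dominated by P5 (fees 35≤87, expected return 13.9≥3.2, max drawdown 15≤17).
P4: dominated by P8 (fees 62≤107, expected return 16.6≥3.1, max drawdown 12≤12).
P5: not dominated (best fees).
P6: dominated by P1 (fees 48≤56, expected return 14.3≥5.1, max drawdown 35≤46).
P7: not dominated (best expected return).
P8: not dominated.
P9: dominated by P1 (fees 48≤79, expected return 14.3≥6.1, max drawdown 35≤37).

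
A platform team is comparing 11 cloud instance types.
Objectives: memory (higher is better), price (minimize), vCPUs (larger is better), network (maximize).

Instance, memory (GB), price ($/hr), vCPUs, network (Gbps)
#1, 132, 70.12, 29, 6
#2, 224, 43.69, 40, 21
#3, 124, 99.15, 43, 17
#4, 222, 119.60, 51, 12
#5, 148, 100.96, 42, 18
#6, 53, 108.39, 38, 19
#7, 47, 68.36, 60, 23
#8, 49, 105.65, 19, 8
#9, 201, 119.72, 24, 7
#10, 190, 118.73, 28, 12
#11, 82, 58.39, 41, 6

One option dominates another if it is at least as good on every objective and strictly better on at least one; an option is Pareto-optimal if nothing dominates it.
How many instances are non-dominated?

6

#1: dominated by #2 (memory 224≥132, price 43.69≤70.12, vCPUs 40≥29, network 21≥6).
#2: not dominated (best memory).
#3: not dominated.
#4: not dominated.
#5: not dominated.
#6: dominated by #2 (memory 224≥53, price 43.69≤108.39, vCPUs 40≥38, network 21≥19).
#7: not dominated (best vCPUs).
#8: dominated by #2 (memory 224≥49, price 43.69≤105.65, vCPUs 40≥19, network 21≥8).
#9: dominated by #2 (memory 224≥201, price 43.69≤119.72, vCPUs 40≥24, network 21≥7).
#10: dominated by #2 (memory 224≥190, price 43.69≤118.73, vCPUs 40≥28, network 21≥12).
#11: not dominated.
Pareto-optimal: #2, #3, #4, #5, #7, #11 → 6.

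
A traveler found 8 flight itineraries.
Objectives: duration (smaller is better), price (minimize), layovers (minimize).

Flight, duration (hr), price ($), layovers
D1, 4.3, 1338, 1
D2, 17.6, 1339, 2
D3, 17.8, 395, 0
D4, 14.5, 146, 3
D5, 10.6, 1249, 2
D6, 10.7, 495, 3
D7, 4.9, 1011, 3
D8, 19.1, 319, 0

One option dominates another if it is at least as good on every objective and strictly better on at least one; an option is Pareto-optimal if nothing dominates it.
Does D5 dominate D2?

D5 vs D2: duration 10.6≤17.6, price 1249≤1339, layovers 2≤2 — D5 is at least as good on every objective with at least one strict improvement.

Yes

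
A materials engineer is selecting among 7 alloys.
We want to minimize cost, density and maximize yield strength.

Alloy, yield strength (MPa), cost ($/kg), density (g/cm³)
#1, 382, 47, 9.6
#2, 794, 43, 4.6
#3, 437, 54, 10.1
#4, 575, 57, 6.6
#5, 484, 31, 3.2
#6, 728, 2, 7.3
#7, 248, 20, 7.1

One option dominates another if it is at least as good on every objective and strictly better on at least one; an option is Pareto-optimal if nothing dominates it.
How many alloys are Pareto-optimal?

4

#1: dominated by #2 (yield strength 794≥382, cost 43≤47, density 4.6≤9.6).
#2: not dominated (best yield strength).
#3: dominated by #2 (yield strength 794≥437, cost 43≤54, density 4.6≤10.1).
#4: dominated by #2 (yield strength 794≥575, cost 43≤57, density 4.6≤6.6).
#5: not dominated (best density).
#6: not dominated (best cost).
#7: not dominated.
Pareto-optimal: #2, #5, #6, #7 → 4.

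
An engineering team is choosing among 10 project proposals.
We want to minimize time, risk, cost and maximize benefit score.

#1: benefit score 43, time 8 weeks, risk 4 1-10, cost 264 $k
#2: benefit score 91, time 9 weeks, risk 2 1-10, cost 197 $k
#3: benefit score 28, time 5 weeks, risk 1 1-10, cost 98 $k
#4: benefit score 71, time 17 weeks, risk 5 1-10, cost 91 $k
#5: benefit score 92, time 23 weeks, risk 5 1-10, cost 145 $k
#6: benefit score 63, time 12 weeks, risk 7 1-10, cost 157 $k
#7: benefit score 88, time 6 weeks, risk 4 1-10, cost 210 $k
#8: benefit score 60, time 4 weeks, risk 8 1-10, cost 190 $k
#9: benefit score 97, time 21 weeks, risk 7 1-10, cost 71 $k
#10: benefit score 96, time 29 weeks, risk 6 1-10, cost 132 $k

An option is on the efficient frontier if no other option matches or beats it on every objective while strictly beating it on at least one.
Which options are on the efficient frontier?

#1: dominated by #7 (benefit score 88≥43, time 6≤8, risk 4≤4, cost 210≤264).
#2: not dominated.
#3: not dominated (best risk).
#4: not dominated.
#5: not dominated.
#6: not dominated.
#7: not dominated.
#8: not dominated (best time).
#9: not dominated (best benefit score).
#10: not dominated.

#2, #3, #4, #5, #6, #7, #8, #9, #10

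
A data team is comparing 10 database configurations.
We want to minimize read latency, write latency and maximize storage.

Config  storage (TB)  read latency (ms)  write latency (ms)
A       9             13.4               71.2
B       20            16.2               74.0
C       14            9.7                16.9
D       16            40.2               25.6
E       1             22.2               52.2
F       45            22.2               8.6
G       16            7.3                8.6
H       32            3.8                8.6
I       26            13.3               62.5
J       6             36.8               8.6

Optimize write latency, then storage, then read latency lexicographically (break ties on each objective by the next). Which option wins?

First minimize write latency: best is 8.6, kept {F, G, H, J}.
Then maximize storage: best is 45, kept {F}.

F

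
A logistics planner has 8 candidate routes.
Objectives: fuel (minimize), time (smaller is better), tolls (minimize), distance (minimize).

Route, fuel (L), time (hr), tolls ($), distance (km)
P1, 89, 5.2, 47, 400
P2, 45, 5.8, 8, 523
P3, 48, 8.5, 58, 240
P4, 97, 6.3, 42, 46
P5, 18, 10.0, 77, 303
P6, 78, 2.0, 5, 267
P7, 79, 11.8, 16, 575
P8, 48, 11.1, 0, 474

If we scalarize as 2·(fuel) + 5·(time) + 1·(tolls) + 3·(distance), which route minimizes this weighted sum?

P1: 2·89 + 5·5.2 + 1·47 + 3·400 = 1451.0
P2: 2·45 + 5·5.8 + 1·8 + 3·523 = 1696.0
P3: 2·48 + 5·8.5 + 1·58 + 3·240 = 916.5
P4: 2·97 + 5·6.3 + 1·42 + 3·46 = 405.5
P5: 2·18 + 5·10.0 + 1·77 + 3·303 = 1072.0
P6: 2·78 + 5·2.0 + 1·5 + 3·267 = 972.0
P7: 2·79 + 5·11.8 + 1·16 + 3·575 = 1958.0
P8: 2·48 + 5·11.1 + 1·0 + 3·474 = 1573.5
Lowest: P4 at 405.5.

P4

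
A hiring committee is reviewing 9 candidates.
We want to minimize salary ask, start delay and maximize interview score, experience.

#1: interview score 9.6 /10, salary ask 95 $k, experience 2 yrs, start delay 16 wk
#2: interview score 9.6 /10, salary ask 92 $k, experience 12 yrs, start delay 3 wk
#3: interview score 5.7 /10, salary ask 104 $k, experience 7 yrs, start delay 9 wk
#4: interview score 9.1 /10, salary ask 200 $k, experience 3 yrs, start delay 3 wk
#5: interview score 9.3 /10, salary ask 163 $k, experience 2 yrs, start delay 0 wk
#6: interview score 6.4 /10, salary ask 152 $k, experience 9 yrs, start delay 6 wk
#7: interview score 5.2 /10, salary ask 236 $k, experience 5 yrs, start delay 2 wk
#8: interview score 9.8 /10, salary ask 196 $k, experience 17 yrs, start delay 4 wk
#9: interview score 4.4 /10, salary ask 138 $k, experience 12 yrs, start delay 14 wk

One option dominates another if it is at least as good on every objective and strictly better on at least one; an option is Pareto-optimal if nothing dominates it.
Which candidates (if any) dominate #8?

#1: worse on interview score (9.6 vs 9.8).
#2: worse on interview score (9.6 vs 9.8).
#3: worse on interview score (5.7 vs 9.8).
#4: worse on interview score (9.1 vs 9.8).
#5: worse on interview score (9.3 vs 9.8).
#6: worse on interview score (6.4 vs 9.8).
#7: worse on interview score (5.2 vs 9.8).
#9: worse on interview score (4.4 vs 9.8).
No option dominates #8.

none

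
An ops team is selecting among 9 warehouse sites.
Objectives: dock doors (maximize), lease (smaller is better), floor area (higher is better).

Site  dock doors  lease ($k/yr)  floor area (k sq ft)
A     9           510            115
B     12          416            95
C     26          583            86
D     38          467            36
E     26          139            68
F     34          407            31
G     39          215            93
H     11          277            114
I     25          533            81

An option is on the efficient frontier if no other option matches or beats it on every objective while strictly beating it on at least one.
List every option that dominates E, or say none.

none

A: worse on dock doors (9 vs 26).
B: worse on dock doors (12 vs 26).
C: worse on lease (583 vs 139).
D: worse on lease (467 vs 139).
F: worse on lease (407 vs 139).
G: worse on lease (215 vs 139).
H: worse on dock doors (11 vs 26).
I: worse on dock doors (25 vs 26).
No option dominates E.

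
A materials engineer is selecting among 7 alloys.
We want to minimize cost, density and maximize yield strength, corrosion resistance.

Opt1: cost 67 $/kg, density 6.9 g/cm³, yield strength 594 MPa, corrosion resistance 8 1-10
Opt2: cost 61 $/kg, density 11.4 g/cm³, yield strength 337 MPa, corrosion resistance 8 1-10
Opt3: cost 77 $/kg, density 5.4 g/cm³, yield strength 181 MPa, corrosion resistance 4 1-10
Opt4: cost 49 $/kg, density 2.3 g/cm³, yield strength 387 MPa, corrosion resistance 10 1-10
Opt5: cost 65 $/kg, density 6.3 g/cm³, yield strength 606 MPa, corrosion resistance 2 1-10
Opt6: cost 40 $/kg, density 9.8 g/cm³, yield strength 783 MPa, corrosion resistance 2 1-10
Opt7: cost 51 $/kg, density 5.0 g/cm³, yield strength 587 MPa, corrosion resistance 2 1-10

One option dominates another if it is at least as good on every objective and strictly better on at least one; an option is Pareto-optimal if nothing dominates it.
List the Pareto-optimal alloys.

Opt1, Opt4, Opt5, Opt6, Opt7

Opt1: not dominated.
Opt2: dominated by Opt4 (cost 49≤61, density 2.3≤11.4, yield strength 387≥337, corrosion resistance 10≥8).
Opt3: dominated by Opt4 (cost 49≤77, density 2.3≤5.4, yield strength 387≥181, corrosion resistance 10≥4).
Opt4: not dominated (best density).
Opt5: not dominated.
Opt6: not dominated (best cost).
Opt7: not dominated.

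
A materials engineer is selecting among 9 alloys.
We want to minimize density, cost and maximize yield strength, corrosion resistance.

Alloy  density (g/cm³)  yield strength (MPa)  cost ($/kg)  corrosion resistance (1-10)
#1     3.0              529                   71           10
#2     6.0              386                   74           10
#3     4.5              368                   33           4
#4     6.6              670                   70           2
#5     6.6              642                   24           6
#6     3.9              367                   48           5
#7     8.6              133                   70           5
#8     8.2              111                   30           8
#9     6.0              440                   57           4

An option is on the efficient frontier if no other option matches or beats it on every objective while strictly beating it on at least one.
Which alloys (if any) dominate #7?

#5, #6

#5: density 6.6≤8.6, yield strength 642≥133, cost 24≤70, corrosion resistance 6≥5 — dominates #7.
#6: density 3.9≤8.6, yield strength 367≥133, cost 48≤70, corrosion resistance 5≥5 — dominates #7.
Others (#1, #2, #3, #4, #8, #9) are each worse than #7 on at least one objective.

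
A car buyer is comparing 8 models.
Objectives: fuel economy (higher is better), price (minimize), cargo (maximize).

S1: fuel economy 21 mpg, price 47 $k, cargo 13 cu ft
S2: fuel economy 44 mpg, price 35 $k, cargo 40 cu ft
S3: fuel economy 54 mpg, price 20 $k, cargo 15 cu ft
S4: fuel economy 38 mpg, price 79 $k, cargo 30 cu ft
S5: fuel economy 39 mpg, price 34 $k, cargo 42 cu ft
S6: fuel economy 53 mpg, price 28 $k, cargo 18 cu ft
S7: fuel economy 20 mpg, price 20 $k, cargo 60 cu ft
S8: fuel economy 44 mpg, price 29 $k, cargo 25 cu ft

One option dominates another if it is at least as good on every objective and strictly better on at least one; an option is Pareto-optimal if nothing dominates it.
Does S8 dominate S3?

S8 vs S3: S8 is worse on fuel economy (44 vs 54), so it does not dominate S3.

No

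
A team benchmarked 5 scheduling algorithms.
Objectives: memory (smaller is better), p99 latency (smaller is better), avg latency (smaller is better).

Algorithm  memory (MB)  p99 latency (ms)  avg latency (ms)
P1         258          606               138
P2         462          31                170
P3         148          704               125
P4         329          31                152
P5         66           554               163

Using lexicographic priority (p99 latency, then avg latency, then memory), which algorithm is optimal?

P4

First minimize p99 latency: best is 31, kept {P2, P4}.
Then minimize avg latency: best is 152, kept {P4}.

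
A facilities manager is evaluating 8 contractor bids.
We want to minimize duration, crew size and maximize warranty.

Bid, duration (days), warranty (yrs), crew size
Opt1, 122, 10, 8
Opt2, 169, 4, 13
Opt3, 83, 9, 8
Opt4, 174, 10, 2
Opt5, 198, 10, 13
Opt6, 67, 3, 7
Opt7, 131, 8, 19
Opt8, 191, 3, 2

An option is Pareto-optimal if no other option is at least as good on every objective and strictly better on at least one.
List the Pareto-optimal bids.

Opt1: not dominated.
Opt2: dominated by Opt1 (duration 122≤169, warranty 10≥4, crew size 8≤13).
Opt3: not dominated.
Opt4: not dominated.
Opt5: dominated by Opt1 (duration 122≤198, warranty 10≥10, crew size 8≤13).
Opt6: not dominated (best duration).
Opt7: dominated by Opt1 (duration 122≤131, warranty 10≥8, crew size 8≤19).
Opt8: dominated by Opt4 (duration 174≤191, warranty 10≥3, crew size 2≤2).

Opt1, Opt3, Opt4, Opt6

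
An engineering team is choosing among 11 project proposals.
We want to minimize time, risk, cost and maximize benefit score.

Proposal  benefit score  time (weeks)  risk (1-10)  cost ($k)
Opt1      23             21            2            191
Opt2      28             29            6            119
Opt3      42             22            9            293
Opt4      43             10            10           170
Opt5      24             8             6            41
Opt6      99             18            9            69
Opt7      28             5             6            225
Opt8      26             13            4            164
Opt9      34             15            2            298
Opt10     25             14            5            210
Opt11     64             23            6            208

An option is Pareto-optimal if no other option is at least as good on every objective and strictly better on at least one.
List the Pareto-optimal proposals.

Opt1, Opt2, Opt4, Opt5, Opt6, Opt7, Opt8, Opt9, Opt11

Opt1: not dominated.
Opt2: not dominated.
Opt3: dominated by Opt6 (benefit score 99≥42, time 18≤22, risk 9≤9, cost 69≤293).
Opt4: not dominated.
Opt5: not dominated (best cost).
Opt6: not dominated (best benefit score).
Opt7: not dominated (best time).
Opt8: not dominated.
Opt9: not dominated.
Opt10: dominated by Opt8 (benefit score 26≥25, time 13≤14, risk 4≤5, cost 164≤210).
Opt11: not dominated.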